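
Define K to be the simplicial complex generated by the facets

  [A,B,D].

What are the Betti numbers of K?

We work with the vertex ordering A < B < D. The simplices of K, each written with vertices in increasing order, are:

  0-simplices (3): A, B, D
  1-simplices (3): AB, AD, BD
  2-simplices (1): ABD

so the chain groups are C_0 ≅ Z^3, C_1 ≅ Z^3, C_2 ≅ Z^1.

∂_1: C_1 → C_0 sends each edge [p,q] (with p < q) to q − p. For instance
  ∂BD = D − B.
The 3×3 boundary matrix has rank 2 and Smith normal form diag(1,1).

The boundary map ∂_2: C_2 → C_1 acts by ∂[p,q,r] = [q,r] − [p,r] + [p,q]. For instance
  ∂ABD = BD − AD + AB.
As a 3×1 matrix over Z this has rank 1, with invariant factors (1).

From H_k ≅ ker(∂_k) / im(∂_{k+1}) we obtain:

  H_0: rank C_0 − rank ∂_1 = 3 − 2 = 1, and the invariant factors of ∂_1 are all 1, so H_0 = Z.
  H_1: rank ker ∂_1 − rank ∂_2 = (3 − 2) − 1 = 0, and the invariant factors of ∂_2 are all 1, so H_1 = 0.
  H_2: rank ker ∂_2 − rank ∂_3 = (1 − 1) − 0 = 0, and there is no ∂_3, so H_2 = 0.

(K is a triangulation of the 2-simplex.)

Hence the Betti numbers are b_0 = 1, b_1 = 0, b_2 = 0.

b_0 = 1, b_1 = 0, b_2 = 0.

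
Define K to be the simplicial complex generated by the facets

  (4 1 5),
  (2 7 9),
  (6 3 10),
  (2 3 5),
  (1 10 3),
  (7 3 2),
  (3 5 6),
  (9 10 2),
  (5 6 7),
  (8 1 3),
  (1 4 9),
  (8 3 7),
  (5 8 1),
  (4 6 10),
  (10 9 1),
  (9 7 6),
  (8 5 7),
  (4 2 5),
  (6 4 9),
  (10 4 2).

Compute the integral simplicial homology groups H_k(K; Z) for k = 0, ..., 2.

K has 10 vertices, 30 edges, 20 triangles.
rank ∂_0 = 0, rank ∂_1 = 9 ⇒ b_0 = 10 − 0 − 9 = 1; all invariant factors of ∂_1 are 1 so no torsion. So H_0 ≅ Z.
rank ∂_1 = 9, rank ∂_2 = 20 ⇒ b_1 = 30 − 9 − 20 = 1; ∂_2 has invariant factor(s) [2] giving torsion. So H_1 ≅ Z ⊕ Z/2.
rank ∂_2 = 20, rank ∂_3 = 0 ⇒ b_2 = 20 − 20 − 0 = 0. So H_2 ≅ 0.

H_0 ≅ Z,  H_1 ≅ Z ⊕ Z/2,  H_2 = 0.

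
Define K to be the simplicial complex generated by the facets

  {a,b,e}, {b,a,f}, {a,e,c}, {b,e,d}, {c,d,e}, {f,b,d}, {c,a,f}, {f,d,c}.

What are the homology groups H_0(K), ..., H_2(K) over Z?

H_0 = Z,  H_1 = 0,  H_2 = Z.

Fix the vertex order a < b < c < d < e < f and write every simplex with vertices in increasing order. Then dim K = 2 and the simplices of K are:

  0-simplices (6): a, b, c, d, e, f
  1-simplices (12): ab, ac, ae, af, bd, be, bf, cd, ce, cf, de, df
  2-simplices (8): abe, abf, ace, acf, bde, bdf, cde, cdf

giving chain groups C_0 ≅ Z^6, C_1 ≅ Z^12, C_2 ≅ Z^8.

∂_1: C_1 → C_0 is given by ∂[p,q] = [q] − [p]. For instance
  ∂ab = b − a.
The resulting 6×12 matrix has rank 5, and its Smith normal form has invariant factors (1,1,1,1,1).

Boundary ∂_2: C_2 → C_1 acts by ∂[p,q,r] = [q,r] − [p,r] + [p,q]. For instance
  ∂ace = ce − ae + ac,
  ∂acf = cf − af + ac.
As a 12×8 matrix over Z this has rank 7, with invariant factors (1,1,1,1,1,1,1).

Now H_k = ker ∂_k / im ∂_{k+1}, so:

  H_0: rank C_0 − rank ∂_1 = 6 − 5 = 1, and the invariant factors of ∂_1 are all 1, so H_0 = Z.
  H_1: rank ker ∂_1 − rank ∂_2 = (12 − 5) − 7 = 0, and the invariant factors of ∂_2 are all 1, so H_1 = 0.
  H_2: rank ker ∂_2 − rank ∂_3 = (8 − 7) − 0 = 1, and there is no ∂_3, so H_2 = Z.

(K is a triangulation of the 2-sphere S^2.)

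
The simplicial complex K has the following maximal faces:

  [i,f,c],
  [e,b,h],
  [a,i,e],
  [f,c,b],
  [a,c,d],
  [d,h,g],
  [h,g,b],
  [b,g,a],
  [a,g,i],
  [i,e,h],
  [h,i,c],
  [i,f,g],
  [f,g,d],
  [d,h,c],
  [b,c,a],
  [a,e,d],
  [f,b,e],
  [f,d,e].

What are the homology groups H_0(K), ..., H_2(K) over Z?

K has 9 vertices, 27 edges, 18 triangles.
rank ∂_0 = 0, rank ∂_1 = 8 ⇒ b_0 = 9 − 0 − 8 = 1; all invariant factors of ∂_1 are 1 so no torsion. So H_0 = Z.
rank ∂_1 = 8, rank ∂_2 = 17 ⇒ b_1 = 27 − 8 − 17 = 2; all invariant factors of ∂_2 are 1 so no torsion. So H_1 = Z^2.
rank ∂_2 = 17, rank ∂_3 = 0 ⇒ b_2 = 18 − 17 − 0 = 1. So H_2 = Z.

H_0 ≅ Z,  H_1 ≅ Z^2,  H_2 ≅ Z.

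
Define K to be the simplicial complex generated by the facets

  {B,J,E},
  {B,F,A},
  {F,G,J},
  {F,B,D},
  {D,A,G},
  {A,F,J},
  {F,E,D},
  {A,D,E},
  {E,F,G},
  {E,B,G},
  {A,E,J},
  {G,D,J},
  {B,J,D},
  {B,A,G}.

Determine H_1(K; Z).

Order the vertices as A < B < D < E < F < G < J. Listing each simplex with vertices in this order, K has dimension 2 with simplices:

  0-simplices (7): A, B, D, E, F, G, J
  1-simplices (21): AB, AD, AE, AF, AG, AJ, BD, BE, BF, BG, BJ, DE, DF, DG, DJ, EF, EG, EJ, FG, FJ, GJ
  2-simplices (14): ABF, ABG, ADE, ADG, AEJ, AFJ, BDF, BDJ, BEG, BEJ, DEF, DGJ, EFG, FGJ

giving chain groups C_0 ≅ Z^7, C_1 ≅ Z^21, C_2 ≅ Z^14.

Boundary ∂_1: C_1 → C_0 maps an edge to its endpoints' difference, ∂[p,q] = q − p.
As a 7×21 matrix over Z this has rank 6, with invariant factors (1,1,1,1,1,1).

∂_2: C_2 → C_1 sends each 2-simplex [p,q,r] to [q,r] − [p,r] + [p,q]. For instance
  ∂FGJ = GJ − FJ + FG,
  ∂BDF = DF − BF + BD.
The resulting 21×14 matrix has rank 13, and its Smith normal form has invariant factors (1,1,1,1,1,1,1,1,1,1,1,1,1).

Now H_k = ker ∂_k / im ∂_{k+1}, so:

  H_1: rank ker ∂_1 − rank ∂_2 = (21 − 6) − 13 = 2, and the invariant factors of ∂_2 are all 1, so H_1 ≅ Z^2.

H_1 = Z^2.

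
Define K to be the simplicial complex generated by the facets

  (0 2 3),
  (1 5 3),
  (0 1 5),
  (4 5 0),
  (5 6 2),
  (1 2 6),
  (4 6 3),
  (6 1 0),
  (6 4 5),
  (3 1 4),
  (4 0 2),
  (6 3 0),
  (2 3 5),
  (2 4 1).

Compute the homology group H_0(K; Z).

H_0 ≅ Z.

We work with the vertex ordering 0 < 1 < 2 < 3 < 4 < 5 < 6. The simplices of K, each written with vertices in increasing order, are:

  0-simplices (7): [0], [1], [2], [3], [4], [5], [6]
  1-simplices (21): [0,1], [0,2], [0,3], [0,4], [0,5], [0,6], [1,2], [1,3], [1,4], [1,5], [1,6], [2,3], [2,4], [2,5], [2,6], [3,4], [3,5], [3,6], [4,5], [4,6], [5,6]
  2-simplices (14): [0,1,5], [0,1,6], [0,2,3], [0,2,4], [0,3,6], [0,4,5], [1,2,4], [1,2,6], [1,3,4], [1,3,5], [2,3,5], [2,5,6], [3,4,6], [4,5,6]

Hence C_0 ≅ Z^7, C_1 ≅ Z^21, C_2 ≅ Z^14.

Boundary ∂_1: C_1 → C_0 is given by ∂[p,q] = [q] − [p]. For instance
  ∂[3,4] = [4] − [3].
The 7×21 boundary matrix has rank 6 and Smith normal form diag(1,1,1,1,1,1).

Boundary ∂_2: C_2 → C_1 sends each 2-simplex [p,q,r] to [q,r] − [p,r] + [p,q]. For instance
  ∂[0,2,3] = [2,3] − [0,3] + [0,2],
  ∂[1,2,6] = [2,6] − [1,6] + [1,2].
The 21×14 boundary matrix has rank 13 and Smith normal form diag(1,1,1,1,1,1,1,1,1,1,1,1,1).

Reading off H_k = ker ∂_k / im ∂_{k+1}:

  H_0: rank C_0 − rank ∂_1 = 7 − 6 = 1, and the invariant factors of ∂_1 are all 1, so H_0 = Z.

(K is a triangulation of the torus T^2.)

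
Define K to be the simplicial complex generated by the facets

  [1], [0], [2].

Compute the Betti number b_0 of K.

b_0 = 3.

Take the total order 0 < 1 < 2 on the vertex set. Then K (dimension 0) consists of the simplices:

  0-simplices (3): [0], [1], [2]

so the chain groups are C_0 ≅ Z^3.

From H_k ≅ ker(∂_k) / im(∂_{k+1}) we obtain:

  H_0: rank C_0 − rank ∂_1 = 3 − 0 = 3, and there is no ∂_1, so H_0 = Z^3.

(K is a triangulation of a set of 3 points.)

Hence the Betti numbers are b_0 = 3.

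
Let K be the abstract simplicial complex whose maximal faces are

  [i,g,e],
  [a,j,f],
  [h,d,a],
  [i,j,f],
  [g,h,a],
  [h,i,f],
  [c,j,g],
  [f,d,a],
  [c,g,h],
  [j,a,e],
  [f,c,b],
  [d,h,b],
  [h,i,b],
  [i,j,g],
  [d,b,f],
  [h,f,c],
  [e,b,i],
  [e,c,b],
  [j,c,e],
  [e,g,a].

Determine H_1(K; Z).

H_1 ≅ Z ⊕ Z/2Z.

K has 10 vertices, 30 edges, 20 triangles.
rank ∂_1 = 9, rank ∂_2 = 20 ⇒ b_1 = 30 − 9 − 20 = 1; ∂_2 has invariant factor(s) [2] giving torsion. So H_1 = Z ⊕ Z/2Z.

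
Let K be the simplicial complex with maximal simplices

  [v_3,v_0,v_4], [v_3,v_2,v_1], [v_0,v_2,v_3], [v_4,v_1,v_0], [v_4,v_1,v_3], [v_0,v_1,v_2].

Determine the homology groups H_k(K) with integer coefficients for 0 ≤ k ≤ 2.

Take the total order v_0 < v_1 < v_2 < v_3 < v_4 on the vertex set. Then K (dimension 2) consists of the simplices:

  0-simplices (5): [v_0], [v_1], [v_2], [v_3], [v_4]
  1-simplices (9): [v_0,v_1], [v_0,v_2], [v_0,v_3], [v_0,v_4], [v_1,v_2], [v_1,v_3], [v_1,v_4], [v_2,v_3], [v_3,v_4]
  2-simplices (6): [v_0,v_1,v_2], [v_0,v_1,v_4], [v_0,v_2,v_3], [v_0,v_3,v_4], [v_1,v_2,v_3], [v_1,v_3,v_4]

giving chain groups C_0 ≅ Z^5, C_1 ≅ Z^9, C_2 ≅ Z^6.

∂_1: C_1 → C_0 sends each edge [p,q] (with p < q) to q − p. For instance
  ∂[v_0,v_4] = [v_4] − [v_0].
The 5×9 boundary matrix has rank 4 and Smith normal form diag(1,1,1,1).

Boundary ∂_2: C_2 → C_1 acts by ∂[p,q,r] = [q,r] − [p,r] + [p,q]. For instance
  ∂[v_0,v_3,v_4] = [v_3,v_4] − [v_0,v_4] + [v_0,v_3],
  ∂[v_0,v_1,v_4] = [v_1,v_4] − [v_0,v_4] + [v_0,v_1].
This gives a 9×6 integer matrix of rank 5; reducing to Smith normal form yields diagonal entries (1,1,1,1,1).

Reading off H_k = ker ∂_k / im ∂_{k+1}:

  H_0: rank C_0 − rank ∂_1 = 5 − 4 = 1, and the invariant factors of ∂_1 are all 1, so H_0 ≅ Z.
  H_1: rank ker ∂_1 − rank ∂_2 = (9 − 4) − 5 = 0, and the invariant factors of ∂_2 are all 1, so H_1 ≅ 0.
  H_2: rank ker ∂_2 − rank ∂_3 = (6 − 5) − 0 = 1, and there is no ∂_3, so H_2 ≅ Z.

As a check, the Euler characteristic is 5 − 9 + 6 = 2, which agrees with 1 − 0 + 1 = 2.
(K is a triangulation of the 2-sphere S^2.)

H_0 = Z,  H_1 = 0,  H_2 = Z.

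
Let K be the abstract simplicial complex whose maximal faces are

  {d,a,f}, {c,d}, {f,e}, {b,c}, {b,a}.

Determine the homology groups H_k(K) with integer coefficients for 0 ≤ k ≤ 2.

We work with the vertex ordering a < b < c < d < e < f. The simplices of K, each written with vertices in increasing order, are:

  0-simplices (6): a, b, c, d, e, f
  1-simplices (7): ab, ad, af, bc, cd, df, ef
  2-simplices (1): adf

Hence C_0 ≅ Z^6, C_1 ≅ Z^7, C_2 ≅ Z^1.

The boundary map ∂_1: C_1 → C_0 maps an edge to its endpoints' difference, ∂[p,q] = q − p. For instance
  ∂ad = d − a.
As a 6×7 matrix over Z this has rank 5, with invariant factors (1,1,1,1,1).

Boundary ∂_2: C_2 → C_1 maps a triangle to the signed sum of its edges. For instance
  ∂adf = df − af + ad.
As a 7×1 matrix over Z this has rank 1, with invariant factors (1).

Reading off H_k = ker ∂_k / im ∂_{k+1}:

  H_0: rank C_0 − rank ∂_1 = 6 − 5 = 1, and the invariant factors of ∂_1 are all 1, so H_0 = Z.
  H_1: rank ker ∂_1 − rank ∂_2 = (7 − 5) − 1 = 1, and the invariant factors of ∂_2 are all 1, so H_1 = Z.
  H_2: rank ker ∂_2 − rank ∂_3 = (1 − 1) − 0 = 0, and there is no ∂_3, so H_2 = 0.

H_0 = Z,  H_1 = Z,  H_2 = 0.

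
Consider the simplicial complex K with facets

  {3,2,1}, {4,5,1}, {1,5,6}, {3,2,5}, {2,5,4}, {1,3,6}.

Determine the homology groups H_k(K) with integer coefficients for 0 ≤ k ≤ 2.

H_0 ≅ Z,  H_1 ≅ Z,  H_2 = 0.

Take the total order 1 < 2 < 3 < 4 < 5 < 6 on the vertex set. Then K (dimension 2) consists of the simplices:

  0-simplices (6): [1], [2], [3], [4], [5], [6]
  1-simplices (12): [1,2], [1,3], [1,4], [1,5], [1,6], [2,3], [2,4], [2,5], [3,5], [3,6], [4,5], [5,6]
  2-simplices (6): [1,2,3], [1,3,6], [1,4,5], [1,5,6], [2,3,5], [2,4,5]

giving chain groups C_0 ≅ Z^6, C_1 ≅ Z^12, C_2 ≅ Z^6.

The boundary map ∂_1: C_1 → C_0 sends each edge [p,q] (with p < q) to q − p.
This gives a 6×12 integer matrix of rank 5; reducing to Smith normal form yields diagonal entries (1,1,1,1,1).

The boundary map ∂_2: C_2 → C_1 acts by ∂[p,q,r] = [q,r] − [p,r] + [p,q]. For instance
  ∂[1,2,3] = [2,3] − [1,3] + [1,2],
  ∂[1,5,6] = [5,6] − [1,6] + [1,5].
As a 12×6 matrix over Z this has rank 6, with invariant factors (1,1,1,1,1,1).

Reading off H_k = ker ∂_k / im ∂_{k+1}:

  H_0: rank C_0 − rank ∂_1 = 6 − 5 = 1, and the invariant factors of ∂_1 are all 1, so H_0 ≅ Z.
  H_1: rank ker ∂_1 − rank ∂_2 = (12 − 5) − 6 = 1, and the invariant factors of ∂_2 are all 1, so H_1 ≅ Z.
  H_2: rank ker ∂_2 − rank ∂_3 = (6 − 6) − 0 = 0, and there is no ∂_3, so H_2 ≅ 0.

As a check, the Euler characteristic is 6 − 12 + 6 = 0, which agrees with 1 − 1 + 0 = 0.
(K is a triangulation of the cylinder S^1 x I.)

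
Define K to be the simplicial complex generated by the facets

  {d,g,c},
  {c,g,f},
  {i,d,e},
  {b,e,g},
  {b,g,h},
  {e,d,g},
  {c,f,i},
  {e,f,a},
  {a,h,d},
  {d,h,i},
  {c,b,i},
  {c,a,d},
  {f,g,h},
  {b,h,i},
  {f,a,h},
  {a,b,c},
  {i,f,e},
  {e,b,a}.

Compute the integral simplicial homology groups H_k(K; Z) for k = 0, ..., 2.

H_0 ≅ Z,  H_1 ≅ Z^2,  H_2 ≅ Z.

We work with the vertex ordering a < b < c < d < e < f < g < h < i. The simplices of K, each written with vertices in increasing order, are:

  0-simplices (9): a, b, c, d, e, f, g, h, i
  1-simplices (27): ab, ac, ad, ae, af, ah, bc, be, bg, bh, bi, cd, cf, cg, ci, de, dg, dh, di, ef, eg, ei, fg, fh, fi, gh, hi
  2-simplices (18): abc, abe, acd, adh, aef, afh, bci, beg, bgh, bhi, cdg, cfg, cfi, deg, dei, dhi, efi, fgh

Hence C_0 ≅ Z^9, C_1 ≅ Z^27, C_2 ≅ Z^18.

The boundary map ∂_1: C_1 → C_0 maps an edge to its endpoints' difference, ∂[p,q] = q − p. For instance
  ∂bi = i − b.
This gives a 9×27 integer matrix of rank 8; reducing to Smith normal form yields diagonal entries (1,1,1,1,1,1,1,1).

Boundary ∂_2: C_2 → C_1 sends each 2-simplex [p,q,r] to [q,r] − [p,r] + [p,q]. For instance
  ∂dei = ei − di + de,
  ∂deg = eg − dg + de.
As a 27×18 matrix over Z this has rank 17, with invariant factors (1,1,1,1,1,1,1,1,1,1,1,1,1,1,1,1,1).

From H_k ≅ ker(∂_k) / im(∂_{k+1}) we obtain:

  H_0: rank C_0 − rank ∂_1 = 9 − 8 = 1, and the invariant factors of ∂_1 are all 1, so H_0 ≅ Z.
  H_1: rank ker ∂_1 − rank ∂_2 = (27 − 8) − 17 = 2, and the invariant factors of ∂_2 are all 1, so H_1 ≅ Z^2.
  H_2: rank ker ∂_2 − rank ∂_3 = (18 − 17) − 0 = 1, and there is no ∂_3, so H_2 ≅ Z.

As a check, the Euler characteristic is 9 − 27 + 18 = 0, which agrees with 1 − 2 + 1 = 0.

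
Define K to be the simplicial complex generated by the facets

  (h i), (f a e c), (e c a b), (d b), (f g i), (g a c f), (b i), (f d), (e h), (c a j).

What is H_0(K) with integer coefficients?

Order the vertices as a < b < c < d < e < f < g < h < i < j. Listing each simplex with vertices in this order, K has dimension 3 with simplices:

  0-simplices (10): a, b, c, d, e, f, g, h, i, j
  1-simplices (21): ab, ac, ae, af, ag, aj, bc, bd, be, bi, ce, cf, cg, cj, df, ef, eh, fg, fi, gi, hi
  2-simplices (12): abc, abe, ace, acf, acg, acj, aef, afg, bce, cef, cfg, fgi
  3-simplices (3): abce, acef, acfg

giving chain groups C_0 ≅ Z^10, C_1 ≅ Z^21, C_2 ≅ Z^12, C_3 ≅ Z^3.

The boundary map ∂_1: C_1 → C_0 sends each edge [p,q] (with p < q) to q − p.
This gives a 10×21 integer matrix of rank 9; reducing to Smith normal form yields diagonal entries (1,1,1,1,1,1,1,1,1).

Boundary ∂_2: C_2 → C_1 maps a triangle to the signed sum of its edges. For instance
  ∂abc = bc − ac + ab,
  ∂abe = be − ae + ab.
As a 21×12 matrix over Z this has rank 9, with invariant factors (1,1,1,1,1,1,1,1,1).

Boundary ∂_3: C_3 → C_2 sends each 3-simplex σ to the alternating sum Σ_i (−1)^i (σ with its i-th vertex removed). For instance
  ∂acef = cef − aef + acf − ace,
  ∂acfg = cfg − afg + acg − acf.
As a 12×3 matrix over Z this has rank 3, with invariant factors (1,1,1).

Computing H_k = (kernel of ∂_k) / (image of ∂_{k+1}):

  H_0: rank C_0 − rank ∂_1 = 10 − 9 = 1, and the invariant factors of ∂_1 are all 1, so H_0 ≅ Z.

H_0 = Z.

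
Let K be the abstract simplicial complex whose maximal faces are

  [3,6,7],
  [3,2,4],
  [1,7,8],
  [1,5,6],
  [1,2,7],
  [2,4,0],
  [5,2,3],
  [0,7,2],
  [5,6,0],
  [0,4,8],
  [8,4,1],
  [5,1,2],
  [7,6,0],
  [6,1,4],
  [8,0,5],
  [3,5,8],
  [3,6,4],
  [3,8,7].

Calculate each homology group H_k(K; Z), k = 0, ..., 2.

H_0 ≅ Z,  H_1 ≅ Z^2,  H_2 ≅ Z.

K has 9 vertices, 27 edges, 18 triangles.
rank ∂_0 = 0, rank ∂_1 = 8 ⇒ b_0 = 9 − 0 − 8 = 1; all invariant factors of ∂_1 are 1 so no torsion. So H_0 ≅ Z.
rank ∂_1 = 8, rank ∂_2 = 17 ⇒ b_1 = 27 − 8 − 17 = 2; all invariant factors of ∂_2 are 1 so no torsion. So H_1 ≅ Z^2.
rank ∂_2 = 17, rank ∂_3 = 0 ⇒ b_2 = 18 − 17 − 0 = 1. So H_2 ≅ Z.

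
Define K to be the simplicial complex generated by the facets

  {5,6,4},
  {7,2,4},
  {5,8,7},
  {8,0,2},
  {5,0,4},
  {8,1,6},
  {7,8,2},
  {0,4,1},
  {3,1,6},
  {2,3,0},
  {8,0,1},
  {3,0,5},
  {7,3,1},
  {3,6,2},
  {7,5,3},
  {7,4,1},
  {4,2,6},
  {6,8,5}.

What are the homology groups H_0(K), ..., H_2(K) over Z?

H_0 ≅ Z,  H_1 ≅ Z^2,  H_2 ≅ Z.

We work with the vertex ordering 0 < 1 < 2 < 3 < 4 < 5 < 6 < 7 < 8. The simplices of K, each written with vertices in increasing order, are:

  0-simplices (9): [0], [1], [2], [3], [4], [5], [6], [7], [8]
  1-simplices (27): (27 of them)
  2-simplices (18): [0,1,4], [0,1,8], [0,2,3], [0,2,8], [0,3,5], [0,4,5], [1,3,6], [1,3,7], [1,4,7], [1,6,8], [2,3,6], [2,4,6], [2,4,7], [2,7,8], [3,5,7], [4,5,6], [5,6,8], [5,7,8]

giving chain groups C_0 ≅ Z^9, C_1 ≅ Z^27, C_2 ≅ Z^18.

Boundary ∂_1: C_1 → C_0 maps an edge to its endpoints' difference, ∂[p,q] = q − p. For instance
  ∂[3,6] = [6] − [3].
This gives a 9×27 integer matrix of rank 8; reducing to Smith normal form yields diagonal entries (1,1,1,1,1,1,1,1).

The boundary map ∂_2: C_2 → C_1 maps a triangle to the signed sum of its edges. For instance
  ∂[5,7,8] = [7,8] − [5,8] + [5,7],
  ∂[3,5,7] = [5,7] − [3,7] + [3,5].
The resulting 27×18 matrix has rank 17, and its Smith normal form has invariant factors (1,1,1,1,1,1,1,1,1,1,1,1,1,1,1,1,1).

Reading off H_k = ker ∂_k / im ∂_{k+1}:

  H_0: rank C_0 − rank ∂_1 = 9 − 8 = 1, and the invariant factors of ∂_1 are all 1, so H_0 ≅ Z.
  H_1: rank ker ∂_1 − rank ∂_2 = (27 − 8) − 17 = 2, and the invariant factors of ∂_2 are all 1, so H_1 ≅ Z^2.
  H_2: rank ker ∂_2 − rank ∂_3 = (18 − 17) − 0 = 1, and there is no ∂_3, so H_2 ≅ Z.

As a check, the Euler characteristic is 9 − 27 + 18 = 0, which agrees with 1 − 2 + 1 = 0.
(K is a triangulation of the torus T^2.)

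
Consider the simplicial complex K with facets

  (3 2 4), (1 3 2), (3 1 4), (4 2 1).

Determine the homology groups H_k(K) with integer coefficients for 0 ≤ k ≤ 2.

Order the vertices as 1 < 2 < 3 < 4. Listing each simplex with vertices in this order, K has dimension 2 with simplices:

  0-simplices (4): [1], [2], [3], [4]
  1-simplices (6): [1,2], [1,3], [1,4], [2,3], [2,4], [3,4]
  2-simplices (4): [1,2,3], [1,2,4], [1,3,4], [2,3,4]

so the chain groups are C_0 ≅ Z^4, C_1 ≅ Z^6, C_2 ≅ Z^4.

Boundary ∂_1: C_1 → C_0 sends each edge [p,q] (with p < q) to q − p.
This gives a 4×6 integer matrix of rank 3; reducing to Smith normal form yields diagonal entries (1,1,1).

Boundary ∂_2: C_2 → C_1 maps a triangle to the signed sum of its edges. For instance
  ∂[1,2,3] = [2,3] − [1,3] + [1,2],
  ∂[1,2,4] = [2,4] − [1,4] + [1,2].
The resulting 6×4 matrix has rank 3, and its Smith normal form has invariant factors (1,1,1).

From H_k ≅ ker(∂_k) / im(∂_{k+1}) we obtain:

  H_0: rank C_0 − rank ∂_1 = 4 − 3 = 1, and the invariant factors of ∂_1 are all 1, so H_0 ≅ Z.
  H_1: rank ker ∂_1 − rank ∂_2 = (6 − 3) − 3 = 0, and the invariant factors of ∂_2 are all 1, so H_1 ≅ 0.
  H_2: rank ker ∂_2 − rank ∂_3 = (4 − 3) − 0 = 1, and there is no ∂_3, so H_2 ≅ Z.

H_0 ≅ Z,  H_1 = 0,  H_2 ≅ Z.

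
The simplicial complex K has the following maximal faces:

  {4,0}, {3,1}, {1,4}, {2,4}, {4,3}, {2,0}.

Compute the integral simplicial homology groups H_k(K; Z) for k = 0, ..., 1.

H_0 = Z,  H_1 = Z^2.

Order the vertices as 0 < 1 < 2 < 3 < 4. Listing each simplex with vertices in this order, K has dimension 1 with simplices:

  0-simplices (5): [0], [1], [2], [3], [4]
  1-simplices (6): [0,2], [0,4], [1,3], [1,4], [2,4], [3,4]

giving chain groups C_0 ≅ Z^5, C_1 ≅ Z^6.

∂_1: C_1 → C_0 is given by ∂[p,q] = [q] − [p]. For instance
  ∂[1,4] = [4] − [1].
This gives a 5×6 integer matrix of rank 4; reducing to Smith normal form yields diagonal entries (1,1,1,1).

Computing H_k = (kernel of ∂_k) / (image of ∂_{k+1}):

  H_0: rank C_0 − rank ∂_1 = 5 − 4 = 1, and the invariant factors of ∂_1 are all 1, so H_0 = Z.
  H_1: rank ker ∂_1 − rank ∂_2 = (6 − 4) − 0 = 2, and there is no ∂_2, so H_1 = Z^2.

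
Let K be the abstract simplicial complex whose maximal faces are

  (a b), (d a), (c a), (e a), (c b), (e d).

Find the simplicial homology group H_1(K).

H_1 ≅ Z^2.

Order the vertices as a < b < c < d < e. Listing each simplex with vertices in this order, K has dimension 1 with simplices:

  0-simplices (5): a, b, c, d, e
  1-simplices (6): ab, ac, ad, ae, bc, de

Hence C_0 ≅ Z^5, C_1 ≅ Z^6.

The boundary map ∂_1: C_1 → C_0 sends each edge [p,q] (with p < q) to q − p.
The 5×6 boundary matrix has rank 4 and Smith normal form diag(1,1,1,1).

Reading off H_k = ker ∂_k / im ∂_{k+1}:

  H_1: rank ker ∂_1 − rank ∂_2 = (6 − 4) − 0 = 2, and there is no ∂_2, so H_1 = Z^2.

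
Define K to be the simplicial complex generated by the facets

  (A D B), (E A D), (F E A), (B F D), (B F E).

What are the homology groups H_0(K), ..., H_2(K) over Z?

H_0 = Z,  H_1 = Z,  H_2 = 0.

We work with the vertex ordering A < B < D < E < F. The simplices of K, each written with vertices in increasing order, are:

  0-simplices (5): A, B, D, E, F
  1-simplices (10): AB, AD, AE, AF, BD, BE, BF, DE, DF, EF
  2-simplices (5): ABD, ADE, AEF, BDF, BEF

Hence C_0 ≅ Z^5, C_1 ≅ Z^10, C_2 ≅ Z^5.

Boundary ∂_1: C_1 → C_0 is given by ∂[p,q] = [q] − [p].
The 5×10 boundary matrix has rank 4 and Smith normal form diag(1,1,1,1).

∂_2: C_2 → C_1 sends each 2-simplex [p,q,r] to [q,r] − [p,r] + [p,q]. For instance
  ∂AEF = EF − AF + AE,
  ∂BDF = DF − BF + BD.
As a 10×5 matrix over Z this has rank 5, with invariant factors (1,1,1,1,1).

Computing H_k = (kernel of ∂_k) / (image of ∂_{k+1}):

  H_0: rank C_0 − rank ∂_1 = 5 − 4 = 1, and the invariant factors of ∂_1 are all 1, so H_0 = Z.
  H_1: rank ker ∂_1 − rank ∂_2 = (10 − 4) − 5 = 1, and the invariant factors of ∂_2 are all 1, so H_1 = Z.
  H_2: rank ker ∂_2 − rank ∂_3 = (5 − 5) − 0 = 0, and there is no ∂_3, so H_2 = 0.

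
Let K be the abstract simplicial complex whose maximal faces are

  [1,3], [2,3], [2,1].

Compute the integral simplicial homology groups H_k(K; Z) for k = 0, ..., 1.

Order the vertices as 1 < 2 < 3. Listing each simplex with vertices in this order, K has dimension 1 with simplices:

  0-simplices (3): [1], [2], [3]
  1-simplices (3): [1,2], [1,3], [2,3]

Hence C_0 ≅ Z^3, C_1 ≅ Z^3.

∂_1: C_1 → C_0 is given by ∂[p,q] = [q] − [p]. For instance
  ∂[1,3] = [3] − [1].
This gives a 3×3 integer matrix of rank 2; reducing to Smith normal form yields diagonal entries (1,1).

From H_k ≅ ker(∂_k) / im(∂_{k+1}) we obtain:

  H_0: rank C_0 − rank ∂_1 = 3 − 2 = 1, and the invariant factors of ∂_1 are all 1, so H_0 ≅ Z.
  H_1: rank ker ∂_1 − rank ∂_2 = (3 − 2) − 0 = 1, and there is no ∂_2, so H_1 ≅ Z.

H_0 ≅ Z,  H_1 ≅ Z.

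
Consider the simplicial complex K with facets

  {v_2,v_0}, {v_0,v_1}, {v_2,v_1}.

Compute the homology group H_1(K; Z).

Fix the vertex order v_0 < v_1 < v_2 and write every simplex with vertices in increasing order. Then dim K = 1 and the simplices of K are:

  0-simplices (3): [v_0], [v_1], [v_2]
  1-simplices (3): [v_0,v_1], [v_0,v_2], [v_1,v_2]

so the chain groups are C_0 ≅ Z^3, C_1 ≅ Z^3.

∂_1: C_1 → C_0 is given by ∂[p,q] = [q] − [p].
As a 3×3 matrix over Z this has rank 2, with invariant factors (1,1).

Computing H_k = (kernel of ∂_k) / (image of ∂_{k+1}):

  H_1: rank ker ∂_1 − rank ∂_2 = (3 − 2) − 0 = 1, and there is no ∂_2, so H_1 = Z.

(K is a triangulation of the circle S^1.)

H_1 = Z.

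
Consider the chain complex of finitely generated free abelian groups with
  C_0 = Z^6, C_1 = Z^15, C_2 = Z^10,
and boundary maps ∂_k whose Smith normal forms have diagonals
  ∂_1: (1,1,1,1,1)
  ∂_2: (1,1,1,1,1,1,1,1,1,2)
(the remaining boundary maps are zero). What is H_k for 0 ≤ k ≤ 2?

H_0 ≅ Z,  H_1 ≅ Z_2,  H_2 = 0.

H_0: b_0 = 6 − 0 − 5 = 1; torsion from ∂_1 factors > 1: none. So H_0 ≅ Z.
H_1: b_1 = 15 − 5 − 10 = 0; torsion from ∂_2 factors > 1: [2]. So H_1 ≅ Z_2.
H_2: b_2 = 10 − 10 − 0 = 0; torsion from ∂_3 factors > 1: none. So H_2 ≅ 0.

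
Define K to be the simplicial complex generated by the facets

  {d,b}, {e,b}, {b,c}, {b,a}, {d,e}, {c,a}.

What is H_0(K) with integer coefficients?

Fix the vertex order a < b < c < d < e and write every simplex with vertices in increasing order. Then dim K = 1 and the simplices of K are:

  0-simplices (5): a, b, c, d, e
  1-simplices (6): ab, ac, bc, bd, be, de

giving chain groups C_0 ≅ Z^5, C_1 ≅ Z^6.

Boundary ∂_1: C_1 → C_0 sends each edge [p,q] (with p < q) to q − p. For instance
  ∂ac = c − a.
The resulting 5×6 matrix has rank 4, and its Smith normal form has invariant factors (1,1,1,1).

Now H_k = ker ∂_k / im ∂_{k+1}, so:

  H_0: rank C_0 − rank ∂_1 = 5 − 4 = 1, and the invariant factors of ∂_1 are all 1, so H_0 = Z.

H_0 ≅ Z.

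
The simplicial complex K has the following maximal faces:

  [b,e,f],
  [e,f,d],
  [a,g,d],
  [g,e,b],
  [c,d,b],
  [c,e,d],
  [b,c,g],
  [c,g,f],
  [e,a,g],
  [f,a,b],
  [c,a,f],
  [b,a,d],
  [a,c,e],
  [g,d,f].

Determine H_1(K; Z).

H_1 = Z^2.

Take the total order a < b < c < d < e < f < g on the vertex set. Then K (dimension 2) consists of the simplices:

  0-simplices (7): a, b, c, d, e, f, g
  1-simplices (21): ab, ac, ad, ae, af, ag, bc, bd, be, bf, bg, cd, ce, cf, cg, de, df, dg, ef, eg, fg
  2-simplices (14): abd, abf, ace, acf, adg, aeg, bcd, bcg, bef, beg, cde, cfg, def, dfg

giving chain groups C_0 ≅ Z^7, C_1 ≅ Z^21, C_2 ≅ Z^14.

Boundary ∂_1: C_1 → C_0 is given by ∂[p,q] = [q] − [p].
The 7×21 boundary matrix has rank 6 and Smith normal form diag(1,1,1,1,1,1).

Boundary ∂_2: C_2 → C_1 maps a triangle to the signed sum of its edges. For instance
  ∂dfg = fg − dg + df,
  ∂bcd = cd − bd + bc.
This gives a 21×14 integer matrix of rank 13; reducing to Smith normal form yields diagonal entries (1,1,1,1,1,1,1,1,1,1,1,1,1).

Computing H_k = (kernel of ∂_k) / (image of ∂_{k+1}):

  H_1: rank ker ∂_1 − rank ∂_2 = (21 − 6) − 13 = 2, and the invariant factors of ∂_2 are all 1, so H_1 = Z^2.

(K is a triangulation of the torus T^2.)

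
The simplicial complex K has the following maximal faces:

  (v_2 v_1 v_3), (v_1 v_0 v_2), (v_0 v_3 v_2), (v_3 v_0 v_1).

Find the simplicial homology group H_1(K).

H_1 = 0.

Fix the vertex order v_0 < v_1 < v_2 < v_3 and write every simplex with vertices in increasing order. Then dim K = 2 and the simplices of K are:

  0-simplices (4): [v_0], [v_1], [v_2], [v_3]
  1-simplices (6): [v_0,v_1], [v_0,v_2], [v_0,v_3], [v_1,v_2], [v_1,v_3], [v_2,v_3]
  2-simplices (4): [v_0,v_1,v_2], [v_0,v_1,v_3], [v_0,v_2,v_3], [v_1,v_2,v_3]

so the chain groups are C_0 ≅ Z^4, C_1 ≅ Z^6, C_2 ≅ Z^4.

The boundary map ∂_1: C_1 → C_0 is given by ∂[p,q] = [q] − [p]. For instance
  ∂[v_1,v_3] = [v_3] − [v_1].
As a 4×6 matrix over Z this has rank 3, with invariant factors (1,1,1).

The boundary map ∂_2: C_2 → C_1 maps a triangle to the signed sum of its edges. For instance
  ∂[v_0,v_2,v_3] = [v_2,v_3] − [v_0,v_3] + [v_0,v_2],
  ∂[v_0,v_1,v_2] = [v_1,v_2] − [v_0,v_2] + [v_0,v_1].
This gives a 6×4 integer matrix of rank 3; reducing to Smith normal form yields diagonal entries (1,1,1).

Now H_k = ker ∂_k / im ∂_{k+1}, so:

  H_1: rank ker ∂_1 − rank ∂_2 = (6 − 3) − 3 = 0, and the invariant factors of ∂_2 are all 1, so H_1 ≅ 0.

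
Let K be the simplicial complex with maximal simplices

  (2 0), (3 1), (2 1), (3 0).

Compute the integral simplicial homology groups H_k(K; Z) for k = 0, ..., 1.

H_0 ≅ Z,  H_1 ≅ Z.

K has 4 vertices, 4 edges.
rank ∂_0 = 0, rank ∂_1 = 3 ⇒ b_0 = 4 − 0 − 3 = 1; all invariant factors of ∂_1 are 1 so no torsion. So H_0 = Z.
rank ∂_1 = 3, rank ∂_2 = 0 ⇒ b_1 = 4 − 3 − 0 = 1. So H_1 = Z.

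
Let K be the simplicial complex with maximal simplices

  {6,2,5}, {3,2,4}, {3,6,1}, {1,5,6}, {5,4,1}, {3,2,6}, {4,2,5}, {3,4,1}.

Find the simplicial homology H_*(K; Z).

We work with the vertex ordering 1 < 2 < 3 < 4 < 5 < 6. The simplices of K, each written with vertices in increasing order, are:

  0-simplices (6): [1], [2], [3], [4], [5], [6]
  1-simplices (12): [1,3], [1,4], [1,5], [1,6], [2,3], [2,4], [2,5], [2,6], [3,4], [3,6], [4,5], [5,6]
  2-simplices (8): [1,3,4], [1,3,6], [1,4,5], [1,5,6], [2,3,4], [2,3,6], [2,4,5], [2,5,6]

so the chain groups are C_0 ≅ Z^6, C_1 ≅ Z^12, C_2 ≅ Z^8.

The boundary map ∂_1: C_1 → C_0 sends each edge [p,q] (with p < q) to q − p.
The 6×12 boundary matrix has rank 5 and Smith normal form diag(1,1,1,1,1).

Boundary ∂_2: C_2 → C_1 acts by ∂[p,q,r] = [q,r] − [p,r] + [p,q]. For instance
  ∂[2,5,6] = [5,6] − [2,6] + [2,5],
  ∂[2,3,6] = [3,6] − [2,6] + [2,3].
This gives a 12×8 integer matrix of rank 7; reducing to Smith normal form yields diagonal entries (1,1,1,1,1,1,1).

From H_k ≅ ker(∂_k) / im(∂_{k+1}) we obtain:

  H_0: rank C_0 − rank ∂_1 = 6 − 5 = 1, and the invariant factors of ∂_1 are all 1, so H_0 ≅ Z.
  H_1: rank ker ∂_1 − rank ∂_2 = (12 − 5) − 7 = 0, and the invariant factors of ∂_2 are all 1, so H_1 ≅ 0.
  H_2: rank ker ∂_2 − rank ∂_3 = (8 − 7) − 0 = 1, and there is no ∂_3, so H_2 ≅ Z.

As a check, the Euler characteristic is 6 − 12 + 8 = 2, which agrees with 1 − 0 + 1 = 2.
(K is a triangulation of the 2-sphere S^2.)

H_0 = Z,  H_1 = 0,  H_2 = Z.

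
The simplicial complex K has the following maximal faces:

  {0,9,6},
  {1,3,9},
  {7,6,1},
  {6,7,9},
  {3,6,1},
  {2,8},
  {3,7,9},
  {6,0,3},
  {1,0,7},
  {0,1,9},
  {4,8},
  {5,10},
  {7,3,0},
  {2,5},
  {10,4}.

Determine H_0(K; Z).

K has 11 vertices, 20 edges, 10 triangles.
rank ∂_0 = 0, rank ∂_1 = 9 ⇒ b_0 = 11 − 0 − 9 = 2; all invariant factors of ∂_1 are 1 so no torsion. So H_0 ≅ Z^2.

H_0 ≅ Z^2.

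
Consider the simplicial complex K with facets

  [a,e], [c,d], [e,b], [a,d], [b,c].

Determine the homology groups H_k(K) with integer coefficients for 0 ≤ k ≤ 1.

H_0 = Z,  H_1 = Z.

Fix the vertex order a < b < c < d < e and write every simplex with vertices in increasing order. Then dim K = 1 and the simplices of K are:

  0-simplices (5): a, b, c, d, e
  1-simplices (5): ad, ae, bc, be, cd

Hence C_0 ≅ Z^5, C_1 ≅ Z^5.

∂_1: C_1 → C_0 maps an edge to its endpoints' difference, ∂[p,q] = q − p. For instance
  ∂ad = d − a.
The 5×5 boundary matrix has rank 4 and Smith normal form diag(1,1,1,1).

Reading off H_k = ker ∂_k / im ∂_{k+1}:

  H_0: rank C_0 − rank ∂_1 = 5 − 4 = 1, and the invariant factors of ∂_1 are all 1, so H_0 = Z.
  H_1: rank ker ∂_1 − rank ∂_2 = (5 − 4) − 0 = 1, and there is no ∂_2, so H_1 = Z.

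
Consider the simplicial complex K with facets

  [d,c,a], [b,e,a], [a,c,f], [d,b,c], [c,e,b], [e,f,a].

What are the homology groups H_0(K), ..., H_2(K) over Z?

We work with the vertex ordering a < b < c < d < e < f. The simplices of K, each written with vertices in increasing order, are:

  0-simplices (6): a, b, c, d, e, f
  1-simplices (12): ab, ac, ad, ae, af, bc, bd, be, cd, ce, cf, ef
  2-simplices (6): abe, acd, acf, aef, bcd, bce

Hence C_0 ≅ Z^6, C_1 ≅ Z^12, C_2 ≅ Z^6.

Boundary ∂_1: C_1 → C_0 is given by ∂[p,q] = [q] − [p]. For instance
  ∂ce = e − c.
As a 6×12 matrix over Z this has rank 5, with invariant factors (1,1,1,1,1).

∂_2: C_2 → C_1 acts by ∂[p,q,r] = [q,r] − [p,r] + [p,q]. For instance
  ∂aef = ef − af + ae,
  ∂abe = be − ae + ab.
The resulting 12×6 matrix has rank 6, and its Smith normal form has invariant factors (1,1,1,1,1,1).

Computing H_k = (kernel of ∂_k) / (image of ∂_{k+1}):

  H_0: rank C_0 − rank ∂_1 = 6 − 5 = 1, and the invariant factors of ∂_1 are all 1, so H_0 ≅ Z.
  H_1: rank ker ∂_1 − rank ∂_2 = (12 − 5) − 6 = 1, and the invariant factors of ∂_2 are all 1, so H_1 ≅ Z.
  H_2: rank ker ∂_2 − rank ∂_3 = (6 − 6) − 0 = 0, and there is no ∂_3, so H_2 ≅ 0.

As a check, the Euler characteristic is 6 − 12 + 6 = 0, which agrees with 1 − 1 + 0 = 0.

H_0 ≅ Z,  H_1 ≅ Z,  H_2 = 0.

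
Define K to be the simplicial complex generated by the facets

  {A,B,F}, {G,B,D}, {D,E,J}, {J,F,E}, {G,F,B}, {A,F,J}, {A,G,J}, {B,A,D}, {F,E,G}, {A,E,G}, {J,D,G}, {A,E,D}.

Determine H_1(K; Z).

Take the total order A < B < D < E < F < G < J on the vertex set. Then K (dimension 2) consists of the simplices:

  0-simplices (7): A, B, D, E, F, G, J
  1-simplices (18): AB, AD, AE, AF, AG, AJ, BD, BF, BG, DE, DG, DJ, EF, EG, EJ, FG, FJ, GJ
  2-simplices (12): ABD, ABF, ADE, AEG, AFJ, AGJ, BDG, BFG, DEJ, DGJ, EFG, EFJ

Hence C_0 ≅ Z^7, C_1 ≅ Z^18, C_2 ≅ Z^12.

∂_1: C_1 → C_0 sends each edge [p,q] (with p < q) to q − p.
The resulting 7×18 matrix has rank 6, and its Smith normal form has invariant factors (1,1,1,1,1,1).

Boundary ∂_2: C_2 → C_1 maps a triangle to the signed sum of its edges. For instance
  ∂EFJ = FJ − EJ + EF,
  ∂ABD = BD − AD + AB.
As a 18×12 matrix over Z this has rank 12, with invariant factors (1,1,1,1,1,1,1,1,1,1,1,2).

From H_k ≅ ker(∂_k) / im(∂_{k+1}) we obtain:

  H_1: rank ker ∂_1 − rank ∂_2 = (18 − 6) − 12 = 0, and ∂_2 has invariant factor 2 > 1, so H_1 = Z/2Z.

(K is a triangulation of the real projective plane RP^2.)

H_1 ≅ Z/2Z.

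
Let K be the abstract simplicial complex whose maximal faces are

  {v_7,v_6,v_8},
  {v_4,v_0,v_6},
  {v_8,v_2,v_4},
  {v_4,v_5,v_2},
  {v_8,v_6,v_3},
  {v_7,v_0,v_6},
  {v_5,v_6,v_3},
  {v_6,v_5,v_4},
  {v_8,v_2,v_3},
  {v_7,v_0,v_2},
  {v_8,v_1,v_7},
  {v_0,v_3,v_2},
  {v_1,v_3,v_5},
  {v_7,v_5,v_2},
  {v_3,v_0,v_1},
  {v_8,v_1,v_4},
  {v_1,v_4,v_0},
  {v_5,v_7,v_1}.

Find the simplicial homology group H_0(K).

Take the total order v_0 < v_1 < v_2 < v_3 < v_4 < v_5 < v_6 < v_7 < v_8 on the vertex set. Then K (dimension 2) consists of the simplices:

  0-simplices (9): [v_0], [v_1], [v_2], [v_3], [v_4], [v_5], [v_6], [v_7], [v_8]
  1-simplices (27): (27 of them)
  2-simplices (18): (18 of them)

so the chain groups are C_0 ≅ Z^9, C_1 ≅ Z^27, C_2 ≅ Z^18.

The boundary map ∂_1: C_1 → C_0 maps an edge to its endpoints' difference, ∂[p,q] = q − p. For instance
  ∂[v_2,v_3] = [v_3] − [v_2].
As a 9×27 matrix over Z this has rank 8, with invariant factors (1,1,1,1,1,1,1,1).

Boundary ∂_2: C_2 → C_1 sends each 2-simplex [p,q,r] to [q,r] − [p,r] + [p,q]. For instance
  ∂[v_0,v_2,v_7] = [v_2,v_7] − [v_0,v_7] + [v_0,v_2],
  ∂[v_1,v_4,v_8] = [v_4,v_8] − [v_1,v_8] + [v_1,v_4].
This gives a 27×18 integer matrix of rank 17; reducing to Smith normal form yields diagonal entries (1,1,1,1,1,1,1,1,1,1,1,1,1,1,1,1,1).

Computing H_k = (kernel of ∂_k) / (image of ∂_{k+1}):

  H_0: rank C_0 − rank ∂_1 = 9 − 8 = 1, and the invariant factors of ∂_1 are all 1, so H_0 = Z.

H_0 = Z.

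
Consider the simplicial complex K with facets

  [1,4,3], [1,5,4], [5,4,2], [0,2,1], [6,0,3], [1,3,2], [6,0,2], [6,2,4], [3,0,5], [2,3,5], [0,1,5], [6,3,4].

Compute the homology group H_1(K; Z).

H_1 ≅ Z/2Z.

Fix the vertex order 0 < 1 < 2 < 3 < 4 < 5 < 6 and write every simplex with vertices in increasing order. Then dim K = 2 and the simplices of K are:

  0-simplices (7): [0], [1], [2], [3], [4], [5], [6]
  1-simplices (18): [0,1], [0,2], [0,3], [0,5], [0,6], [1,2], [1,3], [1,4], [1,5], [2,3], [2,4], [2,5], [2,6], [3,4], [3,5], [3,6], [4,5], [4,6]
  2-simplices (12): [0,1,2], [0,1,5], [0,2,6], [0,3,5], [0,3,6], [1,2,3], [1,3,4], [1,4,5], [2,3,5], [2,4,5], [2,4,6], [3,4,6]

Hence C_0 ≅ Z^7, C_1 ≅ Z^18, C_2 ≅ Z^12.

Boundary ∂_1: C_1 → C_0 sends each edge [p,q] (with p < q) to q − p. For instance
  ∂[3,5] = [5] − [3].
The resulting 7×18 matrix has rank 6, and its Smith normal form has invariant factors (1,1,1,1,1,1).

Boundary ∂_2: C_2 → C_1 acts by ∂[p,q,r] = [q,r] − [p,r] + [p,q]. For instance
  ∂[0,2,6] = [2,6] − [0,6] + [0,2],
  ∂[2,3,5] = [3,5] − [2,5] + [2,3].
The 18×12 boundary matrix has rank 12 and Smith normal form diag(1,1,1,1,1,1,1,1,1,1,1,2).

From H_k ≅ ker(∂_k) / im(∂_{k+1}) we obtain:

  H_1: rank ker ∂_1 − rank ∂_2 = (18 − 6) − 12 = 0, and ∂_2 has invariant factor 2 > 1, so H_1 ≅ Z/2Z.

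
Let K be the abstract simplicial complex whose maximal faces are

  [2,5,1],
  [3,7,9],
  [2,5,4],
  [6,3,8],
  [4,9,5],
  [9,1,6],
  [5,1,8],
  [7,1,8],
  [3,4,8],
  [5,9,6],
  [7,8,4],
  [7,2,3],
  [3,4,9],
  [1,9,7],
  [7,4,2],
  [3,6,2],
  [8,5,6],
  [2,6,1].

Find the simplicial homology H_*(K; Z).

H_0 ≅ Z,  H_1 ≅ Z × Z/2,  H_2 = 0.

Order the vertices as 1 < 2 < 3 < 4 < 5 < 6 < 7 < 8 < 9. Listing each simplex with vertices in this order, K has dimension 2 with simplices:

  0-simplices (9): [1], [2], [3], [4], [5], [6], [7], [8], [9]
  1-simplices (27): (27 of them)
  2-simplices (18): [1,2,5], [1,2,6], [1,5,8], [1,6,9], [1,7,8], [1,7,9], [2,3,6], [2,3,7], [2,4,5], [2,4,7], [3,4,8], [3,4,9], [3,6,8], [3,7,9], [4,5,9], [4,7,8], [5,6,8], [5,6,9]

Hence C_0 ≅ Z^9, C_1 ≅ Z^27, C_2 ≅ Z^18.

Boundary ∂_1: C_1 → C_0 sends each edge [p,q] (with p < q) to q − p. For instance
  ∂[1,2] = [2] − [1].
The 9×27 boundary matrix has rank 8 and Smith normal form diag(1,1,1,1,1,1,1,1).

The boundary map ∂_2: C_2 → C_1 acts by ∂[p,q,r] = [q,r] − [p,r] + [p,q]. For instance
  ∂[2,3,6] = [3,6] − [2,6] + [2,3],
  ∂[3,4,8] = [4,8] − [3,8] + [3,4].
The 27×18 boundary matrix has rank 18 and Smith normal form diag(1,1,1,1,1,1,1,1,1,1,1,1,1,1,1,1,1,2).

Reading off H_k = ker ∂_k / im ∂_{k+1}:

  H_0: rank C_0 − rank ∂_1 = 9 − 8 = 1, and the invariant factors of ∂_1 are all 1, so H_0 = Z.
  H_1: rank ker ∂_1 − rank ∂_2 = (27 − 8) − 18 = 1, and ∂_2 has invariant factor 2 > 1, so H_1 = Z × Z/2.
  H_2: rank ker ∂_2 − rank ∂_3 = (18 − 18) − 0 = 0, and there is no ∂_3, so H_2 = 0.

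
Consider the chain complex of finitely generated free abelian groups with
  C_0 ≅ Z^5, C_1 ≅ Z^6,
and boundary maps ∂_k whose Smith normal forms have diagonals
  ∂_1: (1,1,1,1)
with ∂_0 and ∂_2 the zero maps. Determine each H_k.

H_0 ≅ Z,  H_1 ≅ Z^2.

H_0: b_0 = 5 − 0 − 4 = 1; torsion from ∂_1 factors > 1: none. So H_0 ≅ Z.
H_1: b_1 = 6 − 4 − 0 = 2; torsion from ∂_2 factors > 1: none. So H_1 ≅ Z^2.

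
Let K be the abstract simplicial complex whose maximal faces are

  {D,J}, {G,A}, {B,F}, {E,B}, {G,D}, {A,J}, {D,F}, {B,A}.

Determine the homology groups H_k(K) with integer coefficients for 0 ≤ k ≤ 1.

H_0 ≅ Z,  H_1 ≅ Z^2.

We work with the vertex ordering A < B < D < E < F < G < J. The simplices of K, each written with vertices in increasing order, are:

  0-simplices (7): A, B, D, E, F, G, J
  1-simplices (8): AB, AG, AJ, BE, BF, DF, DG, DJ

Hence C_0 ≅ Z^7, C_1 ≅ Z^8.

Boundary ∂_1: C_1 → C_0 sends each edge [p,q] (with p < q) to q − p. For instance
  ∂AB = B − A.
As a 7×8 matrix over Z this has rank 6, with invariant factors (1,1,1,1,1,1).

Computing H_k = (kernel of ∂_k) / (image of ∂_{k+1}):

  H_0: rank C_0 − rank ∂_1 = 7 − 6 = 1, and the invariant factors of ∂_1 are all 1, so H_0 = Z.
  H_1: rank ker ∂_1 − rank ∂_2 = (8 − 6) − 0 = 2, and there is no ∂_2, so H_1 = Z^2.

As a check, the Euler characteristic is 7 − 8 = -1, which agrees with 1 − 2 = -1.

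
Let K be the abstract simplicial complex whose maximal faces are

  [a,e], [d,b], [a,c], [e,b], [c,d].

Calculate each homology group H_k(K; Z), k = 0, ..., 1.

Order the vertices as a < b < c < d < e. Listing each simplex with vertices in this order, K has dimension 1 with simplices:

  0-simplices (5): a, b, c, d, e
  1-simplices (5): ac, ae, bd, be, cd

giving chain groups C_0 ≅ Z^5, C_1 ≅ Z^5.

Boundary ∂_1: C_1 → C_0 maps an edge to its endpoints' difference, ∂[p,q] = q − p. For instance
  ∂ac = c − a.
As a 5×5 matrix over Z this has rank 4, with invariant factors (1,1,1,1).

Reading off H_k = ker ∂_k / im ∂_{k+1}:

  H_0: rank C_0 − rank ∂_1 = 5 − 4 = 1, and the invariant factors of ∂_1 are all 1, so H_0 = Z.
  H_1: rank ker ∂_1 − rank ∂_2 = (5 − 4) − 0 = 1, and there is no ∂_2, so H_1 = Z.

As a check, the Euler characteristic is 5 − 5 = 0, which agrees with 1 − 1 = 0.

H_0 ≅ Z,  H_1 ≅ Z.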